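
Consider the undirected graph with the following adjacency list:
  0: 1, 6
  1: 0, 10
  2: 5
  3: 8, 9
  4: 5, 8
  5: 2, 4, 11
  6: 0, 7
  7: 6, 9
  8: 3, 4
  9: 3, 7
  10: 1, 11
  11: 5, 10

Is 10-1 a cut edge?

After removing 10-1, the path 10-11-5-4-8-3-9-7-6-0-1 still connects them, so the edge is not a bridge.

No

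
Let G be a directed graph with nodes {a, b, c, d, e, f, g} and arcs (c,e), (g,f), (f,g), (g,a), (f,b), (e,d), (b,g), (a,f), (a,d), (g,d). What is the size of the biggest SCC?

{a, b, f, g} are all mutually reachable — one SCC of size 4.
{d} is an SCC by itself.
{c} is an SCC by itself.
{e} is an SCC by itself.
The largest has 4 vertices.

4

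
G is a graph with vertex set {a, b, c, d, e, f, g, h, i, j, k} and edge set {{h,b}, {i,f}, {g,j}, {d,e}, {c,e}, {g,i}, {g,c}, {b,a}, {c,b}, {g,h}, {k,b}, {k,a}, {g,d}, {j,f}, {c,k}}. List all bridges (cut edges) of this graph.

The edges on the cycle g-i-f-j-g are not bridges since each lies on that cycle.
Every edge lies on some cycle, so there are no bridges.

none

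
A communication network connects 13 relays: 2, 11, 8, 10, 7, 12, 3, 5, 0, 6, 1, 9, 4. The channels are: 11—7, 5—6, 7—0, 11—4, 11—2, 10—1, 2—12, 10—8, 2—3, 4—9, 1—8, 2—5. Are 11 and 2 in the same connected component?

From 11 we can reach 0, 2, 3, 4, 5, 6, 7, 9, 11, 12, which includes 2.

Yes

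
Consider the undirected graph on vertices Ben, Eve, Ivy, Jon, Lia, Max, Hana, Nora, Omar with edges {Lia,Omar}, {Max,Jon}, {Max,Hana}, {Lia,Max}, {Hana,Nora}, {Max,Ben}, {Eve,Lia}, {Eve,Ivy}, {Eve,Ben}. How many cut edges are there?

5

The edges on the cycle Eve-Lia-Max-Ben-Eve are not bridges since each lies on that cycle.
But removing Max-Hana disconnects Max from Hana; removing Eve-Ivy disconnects Eve from Ivy; removing Lia-Omar disconnects Lia from Omar; removing Max-Jon disconnects Max from Jon — these are bridges.
In total 5 edges are bridges.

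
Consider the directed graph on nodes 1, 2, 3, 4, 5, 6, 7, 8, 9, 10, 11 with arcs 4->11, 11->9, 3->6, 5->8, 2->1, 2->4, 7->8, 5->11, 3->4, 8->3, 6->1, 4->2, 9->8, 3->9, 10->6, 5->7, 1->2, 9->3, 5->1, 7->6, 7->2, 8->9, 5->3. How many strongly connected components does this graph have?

{1, 2, 3, 4, 6, 8, 9, 11} are all mutually reachable — one SCC of size 8.
{10} is an SCC by itself.
{5} is an SCC by itself.
{7} is an SCC by itself.
That gives 4 strongly connected components.

4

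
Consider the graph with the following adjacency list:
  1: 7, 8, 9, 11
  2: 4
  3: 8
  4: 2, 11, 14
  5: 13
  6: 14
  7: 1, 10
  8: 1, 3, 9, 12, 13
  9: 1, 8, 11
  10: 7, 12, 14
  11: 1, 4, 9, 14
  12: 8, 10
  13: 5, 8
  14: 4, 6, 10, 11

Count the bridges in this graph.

5

The edges on the cycle 14-11-9-8-1-7-10-14 are not bridges since each lies on that cycle.
But removing 2-4 disconnects 2 from 4; removing 3-8 disconnects 3 from 8; removing 13-5 disconnects 13 from 5; removing 13-8 disconnects 13 from 8 — these are bridges.
In total 5 edges are bridges.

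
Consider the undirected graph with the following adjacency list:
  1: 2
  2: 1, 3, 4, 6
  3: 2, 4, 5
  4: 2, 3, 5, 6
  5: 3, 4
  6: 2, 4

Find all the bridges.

1-2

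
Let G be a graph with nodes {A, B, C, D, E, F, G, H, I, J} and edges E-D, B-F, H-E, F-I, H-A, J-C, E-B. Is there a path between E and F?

From E we can reach A, B, D, E, F, H, I, which includes F.

Yes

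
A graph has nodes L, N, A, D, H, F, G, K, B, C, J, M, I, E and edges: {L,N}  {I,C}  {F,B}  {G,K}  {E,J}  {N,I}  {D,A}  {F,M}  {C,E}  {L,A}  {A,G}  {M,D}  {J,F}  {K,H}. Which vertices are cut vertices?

A, F, G, K

Removing A increases the component count from 1 to 2, so A is a cut vertex.
Removing F increases the component count from 1 to 2, so F is a cut vertex.
Removing G increases the component count from 1 to 2, so G is a cut vertex.
Likewise K is a cut vertex.
By contrast removing I leaves 1 component; it is not a cut vertex. No other vertex is a cut vertex either.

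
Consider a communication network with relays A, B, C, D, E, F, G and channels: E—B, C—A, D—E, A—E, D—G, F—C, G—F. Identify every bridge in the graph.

B-E

The edges on the cycle D-G-F-C-A-E-D are not bridges since each lies on that cycle.
But removing E—B disconnects E from B — this is a bridge.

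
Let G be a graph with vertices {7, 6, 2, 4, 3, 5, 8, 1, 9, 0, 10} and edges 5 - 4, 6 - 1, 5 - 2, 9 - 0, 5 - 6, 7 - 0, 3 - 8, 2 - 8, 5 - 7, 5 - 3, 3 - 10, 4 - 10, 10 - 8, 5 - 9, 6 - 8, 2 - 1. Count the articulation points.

Removing 5 increases the component count from 1 to 2, so 5 is a cut vertex.
By contrast removing 4 leaves 1 component; it is not a cut vertex. No other vertex is a cut vertex either.

1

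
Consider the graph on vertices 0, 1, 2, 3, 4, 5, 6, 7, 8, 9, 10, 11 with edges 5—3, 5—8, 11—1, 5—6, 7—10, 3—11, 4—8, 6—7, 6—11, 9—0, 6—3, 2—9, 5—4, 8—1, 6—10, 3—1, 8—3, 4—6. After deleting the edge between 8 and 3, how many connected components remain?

2

8 and 3 are still connected via 8-5-3, so the component count stays at 2.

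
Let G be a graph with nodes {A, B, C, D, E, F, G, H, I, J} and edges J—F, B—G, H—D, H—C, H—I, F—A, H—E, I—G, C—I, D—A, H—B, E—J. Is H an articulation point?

Yes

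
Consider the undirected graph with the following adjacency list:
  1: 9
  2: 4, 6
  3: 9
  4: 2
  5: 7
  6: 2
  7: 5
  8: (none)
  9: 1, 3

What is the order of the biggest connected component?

3

8 is isolated — a component by itself.
Starting from 5 we can reach 5, 7. That is one component of size 2.
Starting from 1 we can reach 1, 3, 9. That is one component of size 3.
Starting from 2 we can reach 2, 4, 6. That is one component of size 3.
The largest has 3 vertices.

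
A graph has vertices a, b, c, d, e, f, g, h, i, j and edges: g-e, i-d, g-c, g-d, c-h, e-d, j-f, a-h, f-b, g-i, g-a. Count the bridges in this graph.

2

The edges on the cycle g-i-d-g are not bridges since each lies on that cycle.
But removing f-b disconnects f from b; removing f-j disconnects f from j — these are bridges.
That makes 2 bridges.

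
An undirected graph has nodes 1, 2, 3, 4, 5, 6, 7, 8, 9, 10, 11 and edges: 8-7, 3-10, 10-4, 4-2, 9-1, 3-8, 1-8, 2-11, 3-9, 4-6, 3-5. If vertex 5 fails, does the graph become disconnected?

No

Deleting 5 leaves 1 component (was 1), so 5 is not a cut vertex.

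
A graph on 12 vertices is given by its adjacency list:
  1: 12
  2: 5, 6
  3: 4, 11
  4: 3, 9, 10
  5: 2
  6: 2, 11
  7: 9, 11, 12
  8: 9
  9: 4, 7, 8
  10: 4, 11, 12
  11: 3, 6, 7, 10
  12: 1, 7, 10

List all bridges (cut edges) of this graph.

1-12, 11-6, 2-5, 2-6, 8-9

The edges on the cycle 11-7-12-10-4-3-11 are not bridges since each lies on that cycle.
But removing 9-8 disconnects 9 from 8; removing 5-2 disconnects 5 from 2; removing 1-12 disconnects 1 from 12; removing 2-6 disconnects 2 from 6 — these are bridges.
In total 5 edges are bridges.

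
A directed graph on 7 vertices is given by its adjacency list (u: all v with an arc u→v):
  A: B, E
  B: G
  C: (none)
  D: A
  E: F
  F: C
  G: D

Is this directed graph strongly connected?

No

There is no directed path from F to G, so the graph is not strongly connected.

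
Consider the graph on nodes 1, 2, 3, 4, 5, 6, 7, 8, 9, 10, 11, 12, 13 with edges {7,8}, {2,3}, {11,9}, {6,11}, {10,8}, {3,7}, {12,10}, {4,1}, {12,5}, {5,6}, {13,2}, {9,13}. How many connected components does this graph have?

2

Starting from 1 we can reach 1, 4. That is one component of size 2.
Starting from 2 we can reach 2, 3, 5, 6, 7, 8, 9, 10, 11, 12, 13. That is one component of size 11.
Total: 2 components.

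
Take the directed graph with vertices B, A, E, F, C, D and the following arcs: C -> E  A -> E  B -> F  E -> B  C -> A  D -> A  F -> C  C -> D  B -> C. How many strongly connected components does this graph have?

1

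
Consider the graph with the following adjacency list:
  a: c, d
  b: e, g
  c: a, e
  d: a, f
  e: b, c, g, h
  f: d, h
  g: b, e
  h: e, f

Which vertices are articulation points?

Removing e increases the component count from 1 to 2, so e is a cut vertex.
By contrast removing a leaves 1 component; it is not a cut vertex. No other vertex is a cut vertex either.

e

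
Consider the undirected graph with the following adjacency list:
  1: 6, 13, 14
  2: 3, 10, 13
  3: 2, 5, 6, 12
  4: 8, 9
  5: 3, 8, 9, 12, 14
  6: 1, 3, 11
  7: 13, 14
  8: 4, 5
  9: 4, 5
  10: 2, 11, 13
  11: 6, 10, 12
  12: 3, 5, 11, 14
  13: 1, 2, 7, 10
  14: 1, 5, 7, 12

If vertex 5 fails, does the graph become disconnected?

Yes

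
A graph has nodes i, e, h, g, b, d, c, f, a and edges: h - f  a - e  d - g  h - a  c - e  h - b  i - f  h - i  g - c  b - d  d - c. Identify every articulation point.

h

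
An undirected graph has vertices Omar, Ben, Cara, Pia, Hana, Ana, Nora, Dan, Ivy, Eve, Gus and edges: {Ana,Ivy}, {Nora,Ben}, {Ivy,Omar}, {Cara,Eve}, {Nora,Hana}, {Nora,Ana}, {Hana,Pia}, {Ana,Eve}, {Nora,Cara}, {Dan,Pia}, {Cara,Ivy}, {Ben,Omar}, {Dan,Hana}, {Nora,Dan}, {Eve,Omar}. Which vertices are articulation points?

Nora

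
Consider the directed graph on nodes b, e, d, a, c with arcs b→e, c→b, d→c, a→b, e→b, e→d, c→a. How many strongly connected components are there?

{a, b, c, d, e} are all mutually reachable — one SCC of size 5.
That gives 1 strongly connected component.

1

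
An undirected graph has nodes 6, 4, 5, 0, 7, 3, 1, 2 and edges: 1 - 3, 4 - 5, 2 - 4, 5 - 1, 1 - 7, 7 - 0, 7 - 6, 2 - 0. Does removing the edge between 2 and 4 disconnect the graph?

After removing 2 - 4, the path 2-0-7-1-5-4 still connects them, so the edge is not a bridge.

No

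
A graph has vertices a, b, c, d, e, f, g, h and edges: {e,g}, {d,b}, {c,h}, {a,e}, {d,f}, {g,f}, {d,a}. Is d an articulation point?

Yes

Deleting d raises the number of components from 2 to 3, so d is a cut vertex.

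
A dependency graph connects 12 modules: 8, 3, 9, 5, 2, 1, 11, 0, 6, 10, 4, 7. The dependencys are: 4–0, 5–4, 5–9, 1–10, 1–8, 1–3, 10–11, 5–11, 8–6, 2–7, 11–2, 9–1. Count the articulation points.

Removing 1 increases the component count from 1 to 3, so 1 is a cut vertex.
Removing 2 increases the component count from 1 to 2, so 2 is a cut vertex.
Removing 4 increases the component count from 1 to 2, so 4 is a cut vertex.
Likewise 5, 8, 11 are cut vertices.
By contrast removing 10 leaves 1 component; it is not a cut vertex. No other vertex is a cut vertex either.

6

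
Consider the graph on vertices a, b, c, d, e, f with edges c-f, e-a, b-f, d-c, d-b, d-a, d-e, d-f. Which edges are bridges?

The edges on the cycle d-e-a-d are not bridges since each lies on that cycle.
Every edge lies on some cycle, so there are no bridges.

none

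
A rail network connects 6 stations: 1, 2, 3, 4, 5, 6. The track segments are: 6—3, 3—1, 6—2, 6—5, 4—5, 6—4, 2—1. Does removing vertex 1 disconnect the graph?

No

Deleting 1 leaves 1 component (was 1) (its neighbors 2, 3 remain connected to each other), so 1 is not a cut vertex.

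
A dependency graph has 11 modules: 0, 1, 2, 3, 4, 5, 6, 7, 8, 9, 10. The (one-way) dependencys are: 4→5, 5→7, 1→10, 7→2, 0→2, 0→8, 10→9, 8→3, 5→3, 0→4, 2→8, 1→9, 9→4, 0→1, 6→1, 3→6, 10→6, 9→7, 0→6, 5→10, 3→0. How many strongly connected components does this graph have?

{0, 1, 2, 3, 4, 5, 6, 7, 8, 9, 10} are all mutually reachable — one SCC of size 11.
That gives 1 strongly connected component.

1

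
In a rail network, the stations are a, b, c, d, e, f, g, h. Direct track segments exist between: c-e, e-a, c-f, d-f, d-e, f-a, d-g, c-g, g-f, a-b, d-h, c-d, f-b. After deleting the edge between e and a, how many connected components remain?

e and a are still connected via e-c-f-a, so the component count stays at 1.

1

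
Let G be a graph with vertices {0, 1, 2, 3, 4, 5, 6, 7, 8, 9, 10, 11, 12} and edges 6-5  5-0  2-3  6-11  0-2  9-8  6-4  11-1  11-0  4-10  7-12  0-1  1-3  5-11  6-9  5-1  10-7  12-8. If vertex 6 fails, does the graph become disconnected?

Yes

Deleting 6 raises the number of components from 1 to 2, so 6 is a cut vertex.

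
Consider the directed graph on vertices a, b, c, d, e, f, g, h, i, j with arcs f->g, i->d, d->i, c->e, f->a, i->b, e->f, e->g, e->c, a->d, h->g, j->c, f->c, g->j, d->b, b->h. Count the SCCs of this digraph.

1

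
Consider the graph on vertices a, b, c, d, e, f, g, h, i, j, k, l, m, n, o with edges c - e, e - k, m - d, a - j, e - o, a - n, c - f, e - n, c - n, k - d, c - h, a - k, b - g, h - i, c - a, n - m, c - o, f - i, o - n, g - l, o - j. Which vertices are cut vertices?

c, g

Removing c increases the component count from 2 to 3, so c is a cut vertex.
Removing g increases the component count from 2 to 3, so g is a cut vertex.
By contrast removing b leaves 2 components; it is not a cut vertex. No other vertex is a cut vertex either.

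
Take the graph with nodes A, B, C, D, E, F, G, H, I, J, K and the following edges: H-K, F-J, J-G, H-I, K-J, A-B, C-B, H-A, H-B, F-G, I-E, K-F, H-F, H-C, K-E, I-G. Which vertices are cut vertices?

Removing H increases the component count from 2 to 3, so H is a cut vertex.
By contrast removing K leaves 2 components; it is not a cut vertex. No other vertex is a cut vertex either.

H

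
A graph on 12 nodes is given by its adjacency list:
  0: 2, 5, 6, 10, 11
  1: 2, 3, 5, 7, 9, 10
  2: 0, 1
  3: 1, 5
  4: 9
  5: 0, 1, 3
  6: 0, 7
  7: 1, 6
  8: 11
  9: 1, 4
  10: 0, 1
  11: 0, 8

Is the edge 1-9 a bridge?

Yes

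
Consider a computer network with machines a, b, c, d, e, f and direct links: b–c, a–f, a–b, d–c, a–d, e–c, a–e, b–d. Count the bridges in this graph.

1

The edges on the cycle a-b-d-a are not bridges since each lies on that cycle.
But removing a–f disconnects a from f — this is a bridge.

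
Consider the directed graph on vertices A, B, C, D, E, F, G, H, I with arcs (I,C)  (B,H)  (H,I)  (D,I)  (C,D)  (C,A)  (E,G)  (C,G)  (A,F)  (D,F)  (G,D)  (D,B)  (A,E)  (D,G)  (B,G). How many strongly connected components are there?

2

{A, B, C, D, E, G, H, I} are all mutually reachable — one SCC of size 8.
{F} is an SCC by itself.
That gives 2 strongly connected components.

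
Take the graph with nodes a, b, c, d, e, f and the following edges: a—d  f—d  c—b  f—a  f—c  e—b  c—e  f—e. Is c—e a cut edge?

No

After removing c—e, the path c-f-e still connects them, so the edge is not a bridge.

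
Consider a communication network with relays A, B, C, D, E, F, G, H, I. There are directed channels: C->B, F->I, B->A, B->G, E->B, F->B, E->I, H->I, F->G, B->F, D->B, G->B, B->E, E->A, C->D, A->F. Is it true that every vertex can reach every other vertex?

No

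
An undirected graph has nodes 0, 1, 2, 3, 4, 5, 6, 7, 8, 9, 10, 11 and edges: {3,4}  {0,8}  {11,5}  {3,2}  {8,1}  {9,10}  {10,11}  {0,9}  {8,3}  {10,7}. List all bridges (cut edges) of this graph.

0-8, 0-9, 1-8, 10-11, 10-7, 10-9, 11-5, 2-3, 3-4, 3-8

removing 10–11 disconnects 10 from 11; removing 5–11 disconnects 5 from 11; removing 8–1 disconnects 8 from 1; removing 0–9 disconnects 0 from 9 — these are bridges.
In total 10 edges are bridges.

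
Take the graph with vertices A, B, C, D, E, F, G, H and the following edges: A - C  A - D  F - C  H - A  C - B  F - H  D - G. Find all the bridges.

A-D, B-C, D-G

The edges on the cycle F-H-A-C-F are not bridges since each lies on that cycle.
But removing D - G disconnects D from G; removing A - D disconnects A from D; removing C - B disconnects C from B — these are bridges.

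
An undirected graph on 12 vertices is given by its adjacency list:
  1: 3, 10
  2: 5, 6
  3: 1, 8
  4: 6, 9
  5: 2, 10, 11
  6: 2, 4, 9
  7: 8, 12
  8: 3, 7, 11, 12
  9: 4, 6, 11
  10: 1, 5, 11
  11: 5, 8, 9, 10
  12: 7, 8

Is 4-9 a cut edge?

No

After removing 4-9, the path 4-6-9 still connects them, so the edge is not a bridge.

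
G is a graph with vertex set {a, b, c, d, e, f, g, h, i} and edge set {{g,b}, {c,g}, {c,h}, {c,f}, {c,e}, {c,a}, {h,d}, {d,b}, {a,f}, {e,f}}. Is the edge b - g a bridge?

After removing b - g, the path b-d-h-c-g still connects them, so the edge is not a bridge.

No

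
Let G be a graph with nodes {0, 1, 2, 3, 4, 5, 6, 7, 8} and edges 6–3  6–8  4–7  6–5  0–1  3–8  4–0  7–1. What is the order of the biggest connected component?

2 is isolated — a component by itself.
Starting from 0 we can reach 0, 1, 4, 7. That is one component of size 4.
Starting from 3 we can reach 3, 5, 6, 8. That is one component of size 4.
The largest has 4 vertices.

4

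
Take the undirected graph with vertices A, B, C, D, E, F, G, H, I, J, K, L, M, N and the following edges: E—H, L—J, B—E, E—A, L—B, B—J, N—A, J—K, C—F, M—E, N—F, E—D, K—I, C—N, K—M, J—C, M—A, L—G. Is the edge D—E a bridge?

Yes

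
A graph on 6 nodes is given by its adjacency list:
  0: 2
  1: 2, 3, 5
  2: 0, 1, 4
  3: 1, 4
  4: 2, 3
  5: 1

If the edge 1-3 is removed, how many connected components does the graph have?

1 and 3 are still connected via 1-2-4-3, so the component count stays at 1.

1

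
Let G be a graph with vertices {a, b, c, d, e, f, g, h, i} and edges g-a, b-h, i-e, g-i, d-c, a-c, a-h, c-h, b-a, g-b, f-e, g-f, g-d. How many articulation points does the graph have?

Removing g increases the component count from 1 to 2, so g is a cut vertex.
By contrast removing d leaves 1 component; it is not a cut vertex. No other vertex is a cut vertex either.

1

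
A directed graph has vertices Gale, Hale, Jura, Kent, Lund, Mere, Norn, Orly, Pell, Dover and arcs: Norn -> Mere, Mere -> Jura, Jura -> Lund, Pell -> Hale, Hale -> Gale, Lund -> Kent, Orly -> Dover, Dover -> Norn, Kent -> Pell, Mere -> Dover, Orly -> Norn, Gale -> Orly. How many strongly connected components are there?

{Gale, Hale, Jura, Kent, Lund, Mere, Norn, Orly, Pell, Dover} are all mutually reachable — one SCC of size 10.
That gives 1 strongly connected component.

1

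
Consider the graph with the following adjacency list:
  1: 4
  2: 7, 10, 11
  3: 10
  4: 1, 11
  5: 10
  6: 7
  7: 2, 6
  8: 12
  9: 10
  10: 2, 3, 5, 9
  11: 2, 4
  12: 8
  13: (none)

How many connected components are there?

3

13 is isolated — a component by itself.
Starting from 8 we can reach 8, 12. That is one component of size 2.
Starting from 1 we can reach 1, 2, 3, 4, 5, 6, 7, 9, 10, 11. That is one component of size 10.
Total: 3 components.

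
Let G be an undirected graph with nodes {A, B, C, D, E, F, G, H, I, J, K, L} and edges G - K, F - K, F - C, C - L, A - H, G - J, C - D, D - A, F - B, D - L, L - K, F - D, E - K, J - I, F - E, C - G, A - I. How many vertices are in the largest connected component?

Starting from A we can reach A, B, C, D, E, F, G, H, I, J, K, L. That is one component of size 12.
The largest has 12 vertices.

12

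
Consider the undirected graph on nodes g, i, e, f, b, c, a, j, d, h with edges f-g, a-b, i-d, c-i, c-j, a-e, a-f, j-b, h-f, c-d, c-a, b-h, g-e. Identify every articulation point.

Removing c increases the component count from 1 to 2, so c is a cut vertex.
By contrast removing i leaves 1 component; it is not a cut vertex. No other vertex is a cut vertex either.

c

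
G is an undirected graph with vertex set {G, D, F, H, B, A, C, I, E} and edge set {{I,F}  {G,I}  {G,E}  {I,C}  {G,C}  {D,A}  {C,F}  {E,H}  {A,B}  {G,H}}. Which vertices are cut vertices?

A, G

Removing A increases the component count from 2 to 3, so A is a cut vertex.
Removing G increases the component count from 2 to 3, so G is a cut vertex.
By contrast removing F leaves 2 components; it is not a cut vertex. No other vertex is a cut vertex either.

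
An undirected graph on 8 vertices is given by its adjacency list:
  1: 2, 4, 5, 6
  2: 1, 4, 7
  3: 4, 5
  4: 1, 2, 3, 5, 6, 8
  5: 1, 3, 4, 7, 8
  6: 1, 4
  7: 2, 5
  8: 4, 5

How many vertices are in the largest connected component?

Starting from 1 we can reach 1, 2, 3, 4, 5, 6, 7, 8. That is one component of size 8.
The largest has 8 vertices.

8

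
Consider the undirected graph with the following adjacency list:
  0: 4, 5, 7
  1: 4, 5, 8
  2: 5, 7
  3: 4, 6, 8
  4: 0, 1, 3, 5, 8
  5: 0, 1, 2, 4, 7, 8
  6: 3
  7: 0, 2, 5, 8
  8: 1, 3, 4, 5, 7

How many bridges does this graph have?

The edges on the cycle 8-5-2-7-8 are not bridges since each lies on that cycle.
But removing 3-6 disconnects 3 from 6 — this is a bridge.

1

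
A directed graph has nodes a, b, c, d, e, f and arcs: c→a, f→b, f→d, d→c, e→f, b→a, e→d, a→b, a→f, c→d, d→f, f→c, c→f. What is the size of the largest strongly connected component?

5

{a, b, c, d, f} are all mutually reachable — one SCC of size 5.
{e} is an SCC by itself.
The largest has 5 vertices.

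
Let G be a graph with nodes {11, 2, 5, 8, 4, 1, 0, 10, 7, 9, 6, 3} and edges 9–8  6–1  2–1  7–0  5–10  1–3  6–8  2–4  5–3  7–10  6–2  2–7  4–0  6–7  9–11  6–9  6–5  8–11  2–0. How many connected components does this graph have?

Starting from 0 we can reach 0, 1, 2, 3, 4, 5, 6, 7, 8, 9, 10, 11. That is one component of size 12.
Total: 1 component.

1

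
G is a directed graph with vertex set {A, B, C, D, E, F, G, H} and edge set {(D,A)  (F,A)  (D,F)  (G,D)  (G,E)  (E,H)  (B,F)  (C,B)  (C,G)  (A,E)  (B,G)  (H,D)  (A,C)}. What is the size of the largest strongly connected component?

8

{A, B, C, D, E, F, G, H} are all mutually reachable — one SCC of size 8.
The largest has 8 vertices.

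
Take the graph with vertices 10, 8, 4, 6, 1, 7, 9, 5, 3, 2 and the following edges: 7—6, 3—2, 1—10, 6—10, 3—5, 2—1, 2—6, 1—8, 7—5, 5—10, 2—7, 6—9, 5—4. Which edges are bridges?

1-8, 4-5, 6-9

The edges on the cycle 2-7-6-10-1-2 are not bridges since each lies on that cycle.
But removing 6—9 disconnects 6 from 9; removing 8—1 disconnects 8 from 1; removing 4—5 disconnects 4 from 5 — these are bridges.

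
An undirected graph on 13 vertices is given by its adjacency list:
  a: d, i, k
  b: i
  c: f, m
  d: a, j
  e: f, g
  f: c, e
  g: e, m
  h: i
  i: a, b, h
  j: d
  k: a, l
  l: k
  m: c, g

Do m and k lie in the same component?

The component containing m is {c, e, f, g, m}, and k is not in it.

No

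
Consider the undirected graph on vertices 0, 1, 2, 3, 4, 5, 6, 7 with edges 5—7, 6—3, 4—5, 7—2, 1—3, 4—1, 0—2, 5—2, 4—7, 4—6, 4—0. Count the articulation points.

1

Removing 4 increases the component count from 1 to 2, so 4 is a cut vertex.
By contrast removing 0 leaves 1 component; it is not a cut vertex. No other vertex is a cut vertex either.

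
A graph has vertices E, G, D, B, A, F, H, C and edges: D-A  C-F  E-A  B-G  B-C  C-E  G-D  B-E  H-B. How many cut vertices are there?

2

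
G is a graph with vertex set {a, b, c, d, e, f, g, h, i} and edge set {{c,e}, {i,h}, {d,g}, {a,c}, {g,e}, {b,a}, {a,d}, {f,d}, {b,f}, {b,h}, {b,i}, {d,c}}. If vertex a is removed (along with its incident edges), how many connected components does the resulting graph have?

1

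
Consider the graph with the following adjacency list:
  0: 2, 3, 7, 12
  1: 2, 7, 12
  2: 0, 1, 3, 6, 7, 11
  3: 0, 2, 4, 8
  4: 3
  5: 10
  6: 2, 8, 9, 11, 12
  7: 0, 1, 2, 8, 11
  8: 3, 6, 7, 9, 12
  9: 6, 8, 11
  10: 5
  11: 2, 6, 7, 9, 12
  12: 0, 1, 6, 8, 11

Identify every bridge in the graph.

10-5, 3-4

The edges on the cycle 7-0-2-7 are not bridges since each lies on that cycle.
But removing 4-3 disconnects 4 from 3; removing 10-5 disconnects 10 from 5 — these are bridges.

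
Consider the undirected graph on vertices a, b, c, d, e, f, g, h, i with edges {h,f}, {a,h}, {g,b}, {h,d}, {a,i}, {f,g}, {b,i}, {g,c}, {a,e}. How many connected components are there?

1

Starting from a we can reach a, b, c, d, e, f, g, h, i. That is one component of size 9.
Total: 1 component.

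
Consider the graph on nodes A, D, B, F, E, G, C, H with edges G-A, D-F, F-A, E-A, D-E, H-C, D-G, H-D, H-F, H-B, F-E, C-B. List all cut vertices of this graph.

Removing H increases the component count from 1 to 2, so H is a cut vertex.
By contrast removing G leaves 1 component; it is not a cut vertex. No other vertex is a cut vertex either.

H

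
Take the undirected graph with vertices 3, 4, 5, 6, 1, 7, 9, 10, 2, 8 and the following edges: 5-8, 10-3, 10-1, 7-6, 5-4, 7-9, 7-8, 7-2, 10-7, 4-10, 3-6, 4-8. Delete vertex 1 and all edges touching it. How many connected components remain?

1

With 1 gone, the remaining components are: {2, 3, 4, 5, 6, 7, 8, 9, 10}.
That is 1 component.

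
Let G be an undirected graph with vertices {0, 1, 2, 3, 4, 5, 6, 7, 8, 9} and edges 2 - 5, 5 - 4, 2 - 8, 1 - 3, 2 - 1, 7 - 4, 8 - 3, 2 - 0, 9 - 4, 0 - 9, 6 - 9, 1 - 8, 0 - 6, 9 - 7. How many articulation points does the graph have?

1

Removing 2 increases the component count from 1 to 2, so 2 is a cut vertex.
By contrast removing 8 leaves 1 component; it is not a cut vertex. No other vertex is a cut vertex either.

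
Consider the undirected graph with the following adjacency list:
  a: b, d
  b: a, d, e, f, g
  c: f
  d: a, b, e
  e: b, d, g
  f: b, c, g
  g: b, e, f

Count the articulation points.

1

Removing f increases the component count from 1 to 2, so f is a cut vertex.
By contrast removing b leaves 1 component; it is not a cut vertex. No other vertex is a cut vertex either.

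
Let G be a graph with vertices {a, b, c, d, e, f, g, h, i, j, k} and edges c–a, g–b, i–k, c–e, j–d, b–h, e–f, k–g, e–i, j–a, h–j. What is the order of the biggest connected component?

Starting from a we can reach a, b, c, d, e, f, g, h, i, j, k. That is one component of size 11.
The largest has 11 vertices.

11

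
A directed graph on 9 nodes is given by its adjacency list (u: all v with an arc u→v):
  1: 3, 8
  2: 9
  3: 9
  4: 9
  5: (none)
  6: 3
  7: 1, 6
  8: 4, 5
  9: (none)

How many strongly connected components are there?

{1} is an SCC by itself.
{4} is an SCC by itself.
{3} is an SCC by itself.
{5} is an SCC by itself.
{6} is an SCC by itself.
(and 4 more singleton SCCs)
That gives 9 strongly connected components.

9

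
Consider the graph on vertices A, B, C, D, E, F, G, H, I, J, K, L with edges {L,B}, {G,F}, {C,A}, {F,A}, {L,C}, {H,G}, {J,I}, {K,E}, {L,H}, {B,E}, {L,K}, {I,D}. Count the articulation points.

Removing I increases the component count from 2 to 3, so I is a cut vertex.
Removing L increases the component count from 2 to 3, so L is a cut vertex.
By contrast removing C leaves 2 components; it is not a cut vertex. No other vertex is a cut vertex either.

2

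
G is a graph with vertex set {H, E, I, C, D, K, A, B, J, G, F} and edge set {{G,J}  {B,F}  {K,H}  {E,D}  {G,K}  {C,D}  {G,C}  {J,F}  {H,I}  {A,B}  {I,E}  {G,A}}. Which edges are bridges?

The edges on the cycle G-K-H-I-E-D-C-G are not bridges since each lies on that cycle.
Every edge lies on some cycle, so there are no bridges.

none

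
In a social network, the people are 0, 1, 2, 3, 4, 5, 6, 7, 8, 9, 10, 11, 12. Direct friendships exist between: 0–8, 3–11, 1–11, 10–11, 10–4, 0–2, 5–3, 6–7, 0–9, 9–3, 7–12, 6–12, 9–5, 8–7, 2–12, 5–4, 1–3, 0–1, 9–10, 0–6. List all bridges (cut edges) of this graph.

The edges on the cycle 9-5-4-10-9 are not bridges since each lies on that cycle.
Every edge lies on some cycle, so there are no bridges.

none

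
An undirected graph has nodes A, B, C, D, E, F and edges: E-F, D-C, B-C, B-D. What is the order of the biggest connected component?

3

A is isolated — a component by itself.
Starting from E we can reach E, F. That is one component of size 2.
Starting from B we can reach B, C, D. That is one component of size 3.
The largest has 3 vertices.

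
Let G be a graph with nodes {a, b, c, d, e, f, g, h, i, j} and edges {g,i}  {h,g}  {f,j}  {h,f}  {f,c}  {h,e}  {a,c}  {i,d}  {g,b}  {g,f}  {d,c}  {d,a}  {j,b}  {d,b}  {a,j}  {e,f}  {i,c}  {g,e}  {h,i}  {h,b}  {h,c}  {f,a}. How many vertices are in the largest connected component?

Starting from a we can reach a, b, c, d, e, f, g, h, i, j. That is one component of size 10.
The largest has 10 vertices.

10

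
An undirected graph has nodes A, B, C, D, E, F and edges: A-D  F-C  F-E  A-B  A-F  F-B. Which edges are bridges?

The edges on the cycle A-F-B-A are not bridges since each lies on that cycle.
But removing F-E disconnects F from E; removing F-C disconnects F from C; removing A-D disconnects A from D — these are bridges.

A-D, C-F, E-F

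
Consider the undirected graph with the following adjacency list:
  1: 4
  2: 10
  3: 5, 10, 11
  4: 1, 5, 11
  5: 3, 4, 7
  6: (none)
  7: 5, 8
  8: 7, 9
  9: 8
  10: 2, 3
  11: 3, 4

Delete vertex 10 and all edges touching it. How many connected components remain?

With 10 gone, the remaining components are: {2}; {6}; {1, 3, 4, 5, 7, 8, 9, 11}.
That is 3 components.

3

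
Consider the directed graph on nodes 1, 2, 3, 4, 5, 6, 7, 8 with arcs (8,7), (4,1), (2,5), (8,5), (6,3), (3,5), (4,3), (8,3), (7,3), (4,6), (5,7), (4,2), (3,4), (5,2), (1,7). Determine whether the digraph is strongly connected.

No

There is no directed path from 6 to 8, so the graph is not strongly connected.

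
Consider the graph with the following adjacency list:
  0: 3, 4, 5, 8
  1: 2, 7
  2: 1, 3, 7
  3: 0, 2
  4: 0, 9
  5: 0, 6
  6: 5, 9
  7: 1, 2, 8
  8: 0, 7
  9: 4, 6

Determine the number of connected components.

Starting from 0 we can reach 0, 1, 2, 3, 4, 5, 6, 7, 8, 9. That is one component of size 10.
Total: 1 component.

1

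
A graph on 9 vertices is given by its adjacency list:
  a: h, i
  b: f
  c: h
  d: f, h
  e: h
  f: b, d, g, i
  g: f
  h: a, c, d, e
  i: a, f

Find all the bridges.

b-f, c-h, e-h, f-g

The edges on the cycle f-i-a-h-d-f are not bridges since each lies on that cycle.
But removing h-c disconnects h from c; removing h-e disconnects h from e; removing f-b disconnects f from b; removing f-g disconnects f from g — these are bridges.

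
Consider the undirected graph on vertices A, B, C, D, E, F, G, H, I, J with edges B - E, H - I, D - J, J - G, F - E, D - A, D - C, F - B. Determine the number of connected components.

3

Starting from H we can reach H, I. That is one component of size 2.
Starting from B we can reach B, E, F. That is one component of size 3.
Starting from A we can reach A, C, D, G, J. That is one component of size 5.
Total: 3 components.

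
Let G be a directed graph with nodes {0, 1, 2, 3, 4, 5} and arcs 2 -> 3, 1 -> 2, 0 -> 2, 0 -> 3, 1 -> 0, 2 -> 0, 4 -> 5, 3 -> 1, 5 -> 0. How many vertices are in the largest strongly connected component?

4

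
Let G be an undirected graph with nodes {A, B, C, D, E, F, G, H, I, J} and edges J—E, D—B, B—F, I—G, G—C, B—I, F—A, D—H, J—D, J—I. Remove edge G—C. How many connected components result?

2

Before removal there is 1 component.
G—C is a bridge — removing it separates G's side from C's side.
After removal: 2 components.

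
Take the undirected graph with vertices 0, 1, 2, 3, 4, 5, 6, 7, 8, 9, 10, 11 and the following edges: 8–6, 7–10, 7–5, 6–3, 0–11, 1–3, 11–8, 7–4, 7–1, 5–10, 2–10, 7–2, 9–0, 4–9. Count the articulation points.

Removing 7 increases the component count from 1 to 2, so 7 is a cut vertex.
By contrast removing 1 leaves 1 component; it is not a cut vertex. No other vertex is a cut vertex either.

1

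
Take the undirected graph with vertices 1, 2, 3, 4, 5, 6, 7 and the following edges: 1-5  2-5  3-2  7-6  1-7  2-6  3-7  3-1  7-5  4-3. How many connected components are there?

1

Starting from 1 we can reach 1, 2, 3, 4, 5, 6, 7. That is one component of size 7.
Total: 1 component.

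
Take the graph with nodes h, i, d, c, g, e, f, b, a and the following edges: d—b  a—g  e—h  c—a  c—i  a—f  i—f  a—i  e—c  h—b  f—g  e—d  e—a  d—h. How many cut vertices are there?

1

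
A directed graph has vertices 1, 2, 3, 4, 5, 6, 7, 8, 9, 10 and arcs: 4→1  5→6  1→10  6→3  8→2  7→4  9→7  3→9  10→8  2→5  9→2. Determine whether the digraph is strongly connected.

Yes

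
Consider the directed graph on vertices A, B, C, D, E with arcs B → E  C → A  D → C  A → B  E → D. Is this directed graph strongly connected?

Yes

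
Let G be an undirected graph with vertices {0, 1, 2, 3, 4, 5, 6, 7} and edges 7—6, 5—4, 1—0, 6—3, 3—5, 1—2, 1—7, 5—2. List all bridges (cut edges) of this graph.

0-1, 4-5

The edges on the cycle 1-7-6-3-5-2-1 are not bridges since each lies on that cycle.
But removing 1—0 disconnects 1 from 0; removing 5—4 disconnects 5 from 4 — these are bridges.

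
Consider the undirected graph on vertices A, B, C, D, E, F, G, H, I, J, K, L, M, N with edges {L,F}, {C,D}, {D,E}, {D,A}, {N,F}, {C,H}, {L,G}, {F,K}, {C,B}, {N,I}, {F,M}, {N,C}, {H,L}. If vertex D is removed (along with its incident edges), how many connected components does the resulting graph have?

With D gone, the remaining components are: {A}; {E}; {J}; {B, C, F, G, H, I, K, L, M, N}.
That is 4 components.

4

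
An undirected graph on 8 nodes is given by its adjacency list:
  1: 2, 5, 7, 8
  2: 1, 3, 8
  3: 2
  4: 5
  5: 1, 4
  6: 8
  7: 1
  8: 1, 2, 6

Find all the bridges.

1-5, 1-7, 2-3, 4-5, 6-8

The edges on the cycle 8-2-1-8 are not bridges since each lies on that cycle.
But removing 1-5 disconnects 1 from 5; removing 5-4 disconnects 5 from 4; removing 8-6 disconnects 8 from 6; removing 1-7 disconnects 1 from 7 — these are bridges.
In total 5 edges are bridges.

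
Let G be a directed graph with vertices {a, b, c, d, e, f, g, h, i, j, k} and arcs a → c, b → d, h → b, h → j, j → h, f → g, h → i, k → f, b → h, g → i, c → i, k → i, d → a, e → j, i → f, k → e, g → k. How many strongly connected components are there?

{a, b, c, d, e, f, g, h, i, j, k} are all mutually reachable — one SCC of size 11.
That gives 1 strongly connected component.

1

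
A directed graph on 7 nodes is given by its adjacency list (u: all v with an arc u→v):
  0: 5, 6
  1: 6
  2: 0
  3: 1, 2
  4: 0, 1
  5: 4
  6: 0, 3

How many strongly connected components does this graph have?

{0, 1, 2, 3, 4, 5, 6} are all mutually reachable — one SCC of size 7.
That gives 1 strongly connected component.

1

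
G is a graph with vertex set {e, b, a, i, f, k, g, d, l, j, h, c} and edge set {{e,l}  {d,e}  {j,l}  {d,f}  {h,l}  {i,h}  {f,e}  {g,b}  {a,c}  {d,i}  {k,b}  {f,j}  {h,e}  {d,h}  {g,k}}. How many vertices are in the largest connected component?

Starting from a we can reach a, c. That is one component of size 2.
Starting from b we can reach b, g, k. That is one component of size 3.
Starting from d we can reach d, e, f, h, i, j, l. That is one component of size 7.
The largest has 7 vertices.

7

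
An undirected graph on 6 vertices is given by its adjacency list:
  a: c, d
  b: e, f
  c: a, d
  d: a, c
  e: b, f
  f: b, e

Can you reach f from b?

From b we can reach b, e, f, which includes f.

Yes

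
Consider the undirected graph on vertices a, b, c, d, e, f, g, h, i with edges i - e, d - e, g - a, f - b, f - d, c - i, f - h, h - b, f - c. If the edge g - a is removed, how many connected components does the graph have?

3

Before removal there are 2 components.
g - a is a bridge — removing it separates g's side from a's side.
After removal: 3 components.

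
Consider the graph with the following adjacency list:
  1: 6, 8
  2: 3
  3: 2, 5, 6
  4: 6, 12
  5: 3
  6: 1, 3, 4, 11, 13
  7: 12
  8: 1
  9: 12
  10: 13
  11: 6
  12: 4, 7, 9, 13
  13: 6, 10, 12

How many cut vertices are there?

Removing 1 increases the component count from 1 to 2, so 1 is a cut vertex.
Removing 3 increases the component count from 1 to 3, so 3 is a cut vertex.
Removing 6 increases the component count from 1 to 4, so 6 is a cut vertex.
Likewise 12, 13 are cut vertices.
By contrast removing 4 leaves 1 component; it is not a cut vertex. No other vertex is a cut vertex either.

5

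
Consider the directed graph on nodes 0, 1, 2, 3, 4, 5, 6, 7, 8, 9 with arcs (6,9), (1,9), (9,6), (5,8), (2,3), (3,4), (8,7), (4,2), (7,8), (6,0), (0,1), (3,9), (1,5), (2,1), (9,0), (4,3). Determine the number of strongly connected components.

{0, 1, 6, 9} are all mutually reachable — one SCC of size 4.
{2, 3, 4} are all mutually reachable — one SCC of size 3.
{7, 8} are all mutually reachable — one SCC of size 2.
{5} is an SCC by itself.
That gives 4 strongly connected components.

4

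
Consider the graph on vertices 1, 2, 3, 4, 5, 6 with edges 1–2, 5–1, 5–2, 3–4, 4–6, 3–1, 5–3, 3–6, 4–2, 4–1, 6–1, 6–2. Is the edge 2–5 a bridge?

No

After removing 2–5, the path 2-1-5 still connects them, so the edge is not a bridge.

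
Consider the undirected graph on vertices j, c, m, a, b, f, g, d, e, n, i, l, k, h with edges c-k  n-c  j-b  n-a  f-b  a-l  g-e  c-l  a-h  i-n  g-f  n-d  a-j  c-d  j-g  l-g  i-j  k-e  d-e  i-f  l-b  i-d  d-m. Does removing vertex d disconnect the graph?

Deleting d raises the number of components from 1 to 2, so d is a cut vertex.

Yes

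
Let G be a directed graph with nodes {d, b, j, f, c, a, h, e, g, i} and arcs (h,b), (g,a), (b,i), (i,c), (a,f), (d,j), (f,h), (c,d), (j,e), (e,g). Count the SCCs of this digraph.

{a, b, c, d, e, f, g, h, i, j} are all mutually reachable — one SCC of size 10.
That gives 1 strongly connected component.

1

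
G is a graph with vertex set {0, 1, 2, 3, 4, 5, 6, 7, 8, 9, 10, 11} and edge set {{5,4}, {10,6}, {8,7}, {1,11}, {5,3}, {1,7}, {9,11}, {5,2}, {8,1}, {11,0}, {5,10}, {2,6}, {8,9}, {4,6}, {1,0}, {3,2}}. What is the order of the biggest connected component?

Starting from 2 we can reach 2, 3, 4, 5, 6, 10. That is one component of size 6.
Starting from 0 we can reach 0, 1, 7, 8, 9, 11. That is one component of size 6.
The largest has 6 vertices.

6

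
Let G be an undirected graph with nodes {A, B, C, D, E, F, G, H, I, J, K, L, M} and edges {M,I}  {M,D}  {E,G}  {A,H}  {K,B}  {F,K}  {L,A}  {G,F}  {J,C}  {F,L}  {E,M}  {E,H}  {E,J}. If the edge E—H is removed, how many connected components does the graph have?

1

E and H are still connected via E-G-F-L-A-H, so the component count stays at 1.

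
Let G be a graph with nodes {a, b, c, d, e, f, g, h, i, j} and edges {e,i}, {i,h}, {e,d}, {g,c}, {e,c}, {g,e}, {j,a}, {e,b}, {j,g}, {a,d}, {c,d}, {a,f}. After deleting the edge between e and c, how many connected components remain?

e and c are still connected via e-g-c, so the component count stays at 1.

1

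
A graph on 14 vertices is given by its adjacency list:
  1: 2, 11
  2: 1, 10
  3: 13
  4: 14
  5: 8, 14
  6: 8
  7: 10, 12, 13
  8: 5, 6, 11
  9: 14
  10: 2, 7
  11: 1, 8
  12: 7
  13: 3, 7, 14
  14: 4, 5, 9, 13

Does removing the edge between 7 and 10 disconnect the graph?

No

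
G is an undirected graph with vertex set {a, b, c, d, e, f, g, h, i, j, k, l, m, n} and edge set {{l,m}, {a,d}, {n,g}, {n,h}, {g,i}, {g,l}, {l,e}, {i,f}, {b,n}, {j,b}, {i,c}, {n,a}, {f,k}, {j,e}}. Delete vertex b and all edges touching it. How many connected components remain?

1

With b gone, the remaining components are: {a, c, d, e, f, g, h, i, j, k, l, m, n}.
That is 1 component.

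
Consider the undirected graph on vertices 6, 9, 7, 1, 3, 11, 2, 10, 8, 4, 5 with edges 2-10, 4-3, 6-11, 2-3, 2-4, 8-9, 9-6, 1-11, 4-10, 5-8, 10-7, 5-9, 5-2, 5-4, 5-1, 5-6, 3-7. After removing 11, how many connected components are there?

1

With 11 gone, the remaining components are: {1, 2, 3, 4, 5, 6, 7, 8, 9, 10}.
That is 1 component.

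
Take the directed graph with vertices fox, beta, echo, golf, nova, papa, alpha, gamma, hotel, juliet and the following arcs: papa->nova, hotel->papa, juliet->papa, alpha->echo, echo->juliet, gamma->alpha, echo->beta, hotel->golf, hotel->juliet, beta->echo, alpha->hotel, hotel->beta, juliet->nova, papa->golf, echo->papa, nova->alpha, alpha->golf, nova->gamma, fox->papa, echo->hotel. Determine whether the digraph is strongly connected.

There is no directed path from golf to gamma, so the graph is not strongly connected.

No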